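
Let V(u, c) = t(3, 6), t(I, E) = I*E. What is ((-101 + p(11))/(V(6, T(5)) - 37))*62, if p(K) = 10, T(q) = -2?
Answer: 5642/19 ≈ 296.95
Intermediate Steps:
t(I, E) = E*I
V(u, c) = 18 (V(u, c) = 6*3 = 18)
((-101 + p(11))/(V(6, T(5)) - 37))*62 = ((-101 + 10)/(18 - 37))*62 = -91/(-19)*62 = -91*(-1/19)*62 = (91/19)*62 = 5642/19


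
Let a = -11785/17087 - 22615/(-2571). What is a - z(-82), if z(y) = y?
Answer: 3958438784/43930677 ≈ 90.106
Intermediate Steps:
a = 356123270/43930677 (a = -11785*1/17087 - 22615*(-1/2571) = -11785/17087 + 22615/2571 = 356123270/43930677 ≈ 8.1065)
a - z(-82) = 356123270/43930677 - 1*(-82) = 356123270/43930677 + 82 = 3958438784/43930677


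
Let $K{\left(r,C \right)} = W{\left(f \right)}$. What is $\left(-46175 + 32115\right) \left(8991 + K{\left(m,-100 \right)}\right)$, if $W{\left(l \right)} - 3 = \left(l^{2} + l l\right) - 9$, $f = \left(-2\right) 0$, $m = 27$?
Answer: $-126329100$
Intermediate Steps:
$f = 0$
$W{\left(l \right)} = -6 + 2 l^{2}$ ($W{\left(l \right)} = 3 - \left(9 - l^{2} - l l\right) = 3 + \left(\left(l^{2} + l^{2}\right) - 9\right) = 3 + \left(2 l^{2} - 9\right) = 3 + \left(-9 + 2 l^{2}\right) = -6 + 2 l^{2}$)
$K{\left(r,C \right)} = -6$ ($K{\left(r,C \right)} = -6 + 2 \cdot 0^{2} = -6 + 2 \cdot 0 = -6 + 0 = -6$)
$\left(-46175 + 32115\right) \left(8991 + K{\left(m,-100 \right)}\right) = \left(-46175 + 32115\right) \left(8991 - 6\right) = \left(-14060\right) 8985 = -126329100$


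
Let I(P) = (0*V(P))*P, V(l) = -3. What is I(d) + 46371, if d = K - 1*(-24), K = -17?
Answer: 46371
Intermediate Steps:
d = 7 (d = -17 - 1*(-24) = -17 + 24 = 7)
I(P) = 0 (I(P) = (0*(-3))*P = 0*P = 0)
I(d) + 46371 = 0 + 46371 = 46371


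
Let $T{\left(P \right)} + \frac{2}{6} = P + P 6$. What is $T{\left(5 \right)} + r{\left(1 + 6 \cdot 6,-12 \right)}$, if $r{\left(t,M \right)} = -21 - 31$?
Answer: $- \frac{52}{3} \approx -17.333$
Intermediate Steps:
$T{\left(P \right)} = - \frac{1}{3} + 7 P$ ($T{\left(P \right)} = - \frac{1}{3} + \left(P + P 6\right) = - \frac{1}{3} + \left(P + 6 P\right) = - \frac{1}{3} + 7 P$)
$r{\left(t,M \right)} = -52$ ($r{\left(t,M \right)} = -21 - 31 = -52$)
$T{\left(5 \right)} + r{\left(1 + 6 \cdot 6,-12 \right)} = \left(- \frac{1}{3} + 7 \cdot 5\right) - 52 = \left(- \frac{1}{3} + 35\right) - 52 = \frac{104}{3} - 52 = - \frac{52}{3}$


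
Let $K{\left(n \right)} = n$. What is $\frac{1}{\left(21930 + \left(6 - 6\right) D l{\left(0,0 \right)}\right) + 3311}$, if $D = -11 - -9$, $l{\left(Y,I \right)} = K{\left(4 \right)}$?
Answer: $\frac{1}{25241} \approx 3.9618 \cdot 10^{-5}$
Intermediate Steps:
$l{\left(Y,I \right)} = 4$
$D = -2$ ($D = -11 + 9 = -2$)
$\frac{1}{\left(21930 + \left(6 - 6\right) D l{\left(0,0 \right)}\right) + 3311} = \frac{1}{\left(21930 + \left(6 - 6\right) \left(-2\right) 4\right) + 3311} = \frac{1}{\left(21930 + 0 \left(-2\right) 4\right) + 3311} = \frac{1}{\left(21930 + 0 \cdot 4\right) + 3311} = \frac{1}{\left(21930 + 0\right) + 3311} = \frac{1}{21930 + 3311} = \frac{1}{25241}$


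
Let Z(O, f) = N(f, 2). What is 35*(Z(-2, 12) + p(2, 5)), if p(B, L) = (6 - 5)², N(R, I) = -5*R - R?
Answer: -2485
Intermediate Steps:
N(R, I) = -6*R
p(B, L) = 1 (p(B, L) = 1² = 1)
Z(O, f) = -6*f
35*(Z(-2, 12) + p(2, 5)) = 35*(-6*12 + 1) = 35*(-72 + 1) = 35*(-71) = -2485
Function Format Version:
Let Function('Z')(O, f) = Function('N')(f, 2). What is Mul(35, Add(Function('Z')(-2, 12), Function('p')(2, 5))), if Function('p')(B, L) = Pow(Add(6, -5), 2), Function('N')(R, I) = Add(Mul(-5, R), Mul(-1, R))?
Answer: -2485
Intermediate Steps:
Function('N')(R, I) = Mul(-6, R)
Function('p')(B, L) = 1 (Function('p')(B, L) = Pow(1, 2) = 1)
Function('Z')(O, f) = Mul(-6, f)
Mul(35, Add(Function('Z')(-2, 12), Function('p')(2, 5))) = Mul(35, Add(Mul(-6, 12), 1)) = Mul(35, Add(-72, 1)) = Mul(35, -71) = -2485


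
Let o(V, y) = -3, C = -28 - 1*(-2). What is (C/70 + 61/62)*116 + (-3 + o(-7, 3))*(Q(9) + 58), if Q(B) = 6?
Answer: -339558/1085 ≈ -312.96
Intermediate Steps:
C = -26 (C = -28 + 2 = -26)
(C/70 + 61/62)*116 + (-3 + o(-7, 3))*(Q(9) + 58) = (-26/70 + 61/62)*116 + (-3 - 3)*(6 + 58) = (-26*1/70 + 61*(1/62))*116 - 6*64 = (-13/35 + 61/62)*116 - 384 = (1329/2170)*116 - 384 = 77082/1085 - 384 = -339558/1085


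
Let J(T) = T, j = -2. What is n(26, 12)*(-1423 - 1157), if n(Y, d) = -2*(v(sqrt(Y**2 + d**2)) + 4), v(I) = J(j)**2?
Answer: 41280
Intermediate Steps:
v(I) = 4 (v(I) = (-2)**2 = 4)
n(Y, d) = -16 (n(Y, d) = -2*(4 + 4) = -2*8 = -16)
n(26, 12)*(-1423 - 1157) = -16*(-1423 - 1157) = -16*(-2580) = 41280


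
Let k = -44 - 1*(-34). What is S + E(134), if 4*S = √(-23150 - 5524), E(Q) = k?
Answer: -10 + 9*I*√354/4 ≈ -10.0 + 42.333*I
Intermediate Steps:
k = -10 (k = -44 + 34 = -10)
E(Q) = -10
S = 9*I*√354/4 (S = √(-23150 - 5524)/4 = √(-28674)/4 = (9*I*√354)/4 = 9*I*√354/4 ≈ 42.333*I)
S + E(134) = 9*I*√354/4 - 10 = -10 + 9*I*√354/4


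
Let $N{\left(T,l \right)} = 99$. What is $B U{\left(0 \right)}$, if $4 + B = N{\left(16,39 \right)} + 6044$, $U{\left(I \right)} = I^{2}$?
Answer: $0$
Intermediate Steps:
$B = 6139$ ($B = -4 + \left(99 + 6044\right) = -4 + 6143 = 6139$)
$B U{\left(0 \right)} = 6139 \cdot 0^{2} = 6139 \cdot 0 = 0$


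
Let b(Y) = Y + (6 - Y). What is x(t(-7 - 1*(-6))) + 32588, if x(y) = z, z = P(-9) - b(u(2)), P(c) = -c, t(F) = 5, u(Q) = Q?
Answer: 32591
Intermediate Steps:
b(Y) = 6
z = 3 (z = -1*(-9) - 1*6 = 9 - 6 = 3)
x(y) = 3
x(t(-7 - 1*(-6))) + 32588 = 3 + 32588 = 32591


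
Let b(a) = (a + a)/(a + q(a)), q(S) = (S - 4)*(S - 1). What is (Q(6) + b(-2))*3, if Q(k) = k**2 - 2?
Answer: 405/4 ≈ 101.25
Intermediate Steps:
q(S) = (-1 + S)*(-4 + S) (q(S) = (-4 + S)*(-1 + S) = (-1 + S)*(-4 + S))
b(a) = 2*a/(4 + a**2 - 4*a) (b(a) = (a + a)/(a + (4 + a**2 - 5*a)) = (2*a)/(4 + a**2 - 4*a) = 2*a/(4 + a**2 - 4*a))
Q(k) = -2 + k**2
(Q(6) + b(-2))*3 = ((-2 + 6**2) + 2*(-2)/(4 + (-2)**2 - 4*(-2)))*3 = ((-2 + 36) + 2*(-2)/(4 + 4 + 8))*3 = (34 + 2*(-2)/16)*3 = (34 + 2*(-2)*(1/16))*3 = (34 - 1/4)*3 = (135/4)*3 = 405/4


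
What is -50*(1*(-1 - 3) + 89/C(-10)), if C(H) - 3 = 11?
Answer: -825/7 ≈ -117.86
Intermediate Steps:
C(H) = 14 (C(H) = 3 + 11 = 14)
-50*(1*(-1 - 3) + 89/C(-10)) = -50*(1*(-1 - 3) + 89/14) = -50*(1*(-4) + 89*(1/14)) = -50*(-4 + 89/14) = -50*33/14 = -825/7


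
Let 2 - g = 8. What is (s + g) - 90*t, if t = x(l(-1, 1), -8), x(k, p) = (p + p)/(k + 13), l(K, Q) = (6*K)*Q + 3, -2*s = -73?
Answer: 349/2 ≈ 174.50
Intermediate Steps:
s = 73/2 (s = -½*(-73) = 73/2 ≈ 36.500)
l(K, Q) = 3 + 6*K*Q (l(K, Q) = 6*K*Q + 3 = 3 + 6*K*Q)
x(k, p) = 2*p/(13 + k) (x(k, p) = (2*p)/(13 + k) = 2*p/(13 + k))
t = -8/5 (t = 2*(-8)/(13 + (3 + 6*(-1)*1)) = 2*(-8)/(13 + (3 - 6)) = 2*(-8)/(13 - 3) = 2*(-8)/10 = 2*(-8)*(⅒) = -8/5 ≈ -1.6000)
g = -6 (g = 2 - 1*8 = 2 - 8 = -6)
(s + g) - 90*t = (73/2 - 6) - 90*(-8/5) = 61/2 + 144 = 349/2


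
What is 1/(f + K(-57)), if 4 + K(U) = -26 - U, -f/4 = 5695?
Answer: -1/22753 ≈ -4.3950e-5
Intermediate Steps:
f = -22780 (f = -4*5695 = -22780)
K(U) = -30 - U (K(U) = -4 + (-26 - U) = -30 - U)
1/(f + K(-57)) = 1/(-22780 + (-30 - 1*(-57))) = 1/(-22780 + (-30 + 57)) = 1/(-22780 + 27) = 1/(-22753) = -1/22753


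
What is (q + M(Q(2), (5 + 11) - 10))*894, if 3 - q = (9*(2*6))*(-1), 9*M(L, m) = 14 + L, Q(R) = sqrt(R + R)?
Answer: 302470/3 ≈ 1.0082e+5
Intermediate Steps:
Q(R) = sqrt(2)*sqrt(R) (Q(R) = sqrt(2*R) = sqrt(2)*sqrt(R))
M(L, m) = 14/9 + L/9 (M(L, m) = (14 + L)/9 = 14/9 + L/9)
q = 111 (q = 3 - 9*(2*6)*(-1) = 3 - 9*12*(-1) = 3 - 108*(-1) = 3 - 1*(-108) = 3 + 108 = 111)
(q + M(Q(2), (5 + 11) - 10))*894 = (111 + (14/9 + (sqrt(2)*sqrt(2))/9))*894 = (111 + (14/9 + (1/9)*2))*894 = (111 + (14/9 + 2/9))*894 = (111 + 16/9)*894 = (1015/9)*894 = 302470/3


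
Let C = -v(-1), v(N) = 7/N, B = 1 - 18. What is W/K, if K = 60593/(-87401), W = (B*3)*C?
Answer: 31202157/60593 ≈ 514.95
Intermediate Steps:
B = -17
C = 7 (C = -7/(-1) = -7*(-1) = -1*(-7) = 7)
W = -357 (W = -17*3*7 = -51*7 = -357)
K = -60593/87401 (K = 60593*(-1/87401) = -60593/87401 ≈ -0.69328)
W/K = -357/(-60593/87401) = -357*(-87401/60593) = 31202157/60593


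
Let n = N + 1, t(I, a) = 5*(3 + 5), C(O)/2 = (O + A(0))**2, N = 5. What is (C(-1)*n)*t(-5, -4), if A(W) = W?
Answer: 480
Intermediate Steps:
C(O) = 2*O**2 (C(O) = 2*(O + 0)**2 = 2*O**2)
t(I, a) = 40 (t(I, a) = 5*8 = 40)
n = 6 (n = 5 + 1 = 6)
(C(-1)*n)*t(-5, -4) = ((2*(-1)**2)*6)*40 = ((2*1)*6)*40 = (2*6)*40 = 12*40 = 480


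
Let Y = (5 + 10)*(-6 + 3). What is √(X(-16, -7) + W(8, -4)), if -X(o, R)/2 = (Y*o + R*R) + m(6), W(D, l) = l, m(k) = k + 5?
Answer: 2*I*√391 ≈ 39.547*I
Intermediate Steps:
m(k) = 5 + k
Y = -45 (Y = 15*(-3) = -45)
X(o, R) = -22 - 2*R² + 90*o (X(o, R) = -2*((-45*o + R*R) + (5 + 6)) = -2*((-45*o + R²) + 11) = -2*((R² - 45*o) + 11) = -2*(11 + R² - 45*o) = -22 - 2*R² + 90*o)
√(X(-16, -7) + W(8, -4)) = √((-22 - 2*(-7)² + 90*(-16)) - 4) = √((-22 - 2*49 - 1440) - 4) = √((-22 - 98 - 1440) - 4) = √(-1560 - 4) = √(-1564) = 2*I*√391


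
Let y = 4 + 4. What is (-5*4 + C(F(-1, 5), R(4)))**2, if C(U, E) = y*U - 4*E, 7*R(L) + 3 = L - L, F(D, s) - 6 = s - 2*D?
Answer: 360000/49 ≈ 7346.9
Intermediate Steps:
F(D, s) = 6 + s - 2*D (F(D, s) = 6 + (s - 2*D) = 6 + s - 2*D)
R(L) = -3/7 (R(L) = -3/7 + (L - L)/7 = -3/7 + (1/7)*0 = -3/7 + 0 = -3/7)
y = 8
C(U, E) = -4*E + 8*U (C(U, E) = 8*U - 4*E = -4*E + 8*U)
(-5*4 + C(F(-1, 5), R(4)))**2 = (-5*4 + (-4*(-3/7) + 8*(6 + 5 - 2*(-1))))**2 = (-20 + (12/7 + 8*(6 + 5 + 2)))**2 = (-20 + (12/7 + 8*13))**2 = (-20 + (12/7 + 104))**2 = (-20 + 740/7)**2 = (600/7)**2 = 360000/49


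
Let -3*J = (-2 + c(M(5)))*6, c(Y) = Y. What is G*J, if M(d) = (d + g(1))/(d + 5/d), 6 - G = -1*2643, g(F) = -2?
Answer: 7947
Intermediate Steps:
G = 2649 (G = 6 - (-1)*2643 = 6 - 1*(-2643) = 6 + 2643 = 2649)
M(d) = (-2 + d)/(d + 5/d) (M(d) = (d - 2)/(d + 5/d) = (-2 + d)/(d + 5/d))
J = 3 (J = -(-2 + 5*(-2 + 5)/(5 + 5**2))*6/3 = -(-2 + 5*3/(5 + 25))*6/3 = -(-2 + 5*3/30)*6/3 = -(-2 + 5*(1/30)*3)*6/3 = -(-2 + 1/2)*6/3 = -(-1)*6/2 = -1/3*(-9) = 3)
G*J = 2649*3 = 7947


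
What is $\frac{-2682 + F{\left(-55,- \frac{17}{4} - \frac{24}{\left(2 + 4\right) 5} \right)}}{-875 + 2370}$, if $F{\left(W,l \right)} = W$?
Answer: $- \frac{119}{65} \approx -1.8308$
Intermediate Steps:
$\frac{-2682 + F{\left(-55,- \frac{17}{4} - \frac{24}{\left(2 + 4\right) 5} \right)}}{-875 + 2370} = \frac{-2682 - 55}{-875 + 2370} = - \frac{2737}{1495} = \left(-2737\right) \frac{1}{1495} = - \frac{119}{65}$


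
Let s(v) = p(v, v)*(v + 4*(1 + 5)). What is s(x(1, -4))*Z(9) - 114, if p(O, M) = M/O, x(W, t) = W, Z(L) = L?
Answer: 111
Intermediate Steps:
s(v) = 24 + v (s(v) = (v/v)*(v + 4*(1 + 5)) = 1*(v + 4*6) = 1*(v + 24) = 1*(24 + v) = 24 + v)
s(x(1, -4))*Z(9) - 114 = (24 + 1)*9 - 114 = 25*9 - 114 = 225 - 114 = 111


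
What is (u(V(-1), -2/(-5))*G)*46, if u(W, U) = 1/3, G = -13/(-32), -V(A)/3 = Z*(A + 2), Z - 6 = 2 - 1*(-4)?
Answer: 299/48 ≈ 6.2292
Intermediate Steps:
Z = 12 (Z = 6 + (2 - 1*(-4)) = 6 + (2 + 4) = 6 + 6 = 12)
V(A) = -72 - 36*A (V(A) = -36*(A + 2) = -36*(2 + A) = -3*(24 + 12*A) = -72 - 36*A)
G = 13/32 (G = -13*(-1/32) = 13/32 ≈ 0.40625)
u(W, U) = 1/3
(u(V(-1), -2/(-5))*G)*46 = ((1/3)*(13/32))*46 = (13/96)*46 = 299/48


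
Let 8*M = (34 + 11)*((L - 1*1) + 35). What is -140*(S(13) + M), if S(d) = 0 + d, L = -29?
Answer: -11515/2 ≈ -5757.5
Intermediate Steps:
S(d) = d
M = 225/8 (M = ((34 + 11)*((-29 - 1*1) + 35))/8 = (45*((-29 - 1) + 35))/8 = (45*(-30 + 35))/8 = (45*5)/8 = (⅛)*225 = 225/8 ≈ 28.125)
-140*(S(13) + M) = -140*(13 + 225/8) = -140*329/8 = -11515/2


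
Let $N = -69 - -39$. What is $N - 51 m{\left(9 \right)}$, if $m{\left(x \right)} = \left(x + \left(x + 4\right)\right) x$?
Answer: $-10128$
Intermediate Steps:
$N = -30$ ($N = -69 + 39 = -30$)
$m{\left(x \right)} = x \left(4 + 2 x\right)$ ($m{\left(x \right)} = \left(x + \left(4 + x\right)\right) x = \left(4 + 2 x\right) x = x \left(4 + 2 x\right)$)
$N - 51 m{\left(9 \right)} = -30 - 51 \cdot 2 \cdot 9 \left(2 + 9\right) = -30 - 51 \cdot 2 \cdot 9 \cdot 11 = -30 - 10098 = -10128$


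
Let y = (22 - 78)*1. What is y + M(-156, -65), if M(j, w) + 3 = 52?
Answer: -7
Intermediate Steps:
M(j, w) = 49 (M(j, w) = -3 + 52 = 49)
y = -56 (y = -56*1 = -56)
y + M(-156, -65) = -56 + 49 = -7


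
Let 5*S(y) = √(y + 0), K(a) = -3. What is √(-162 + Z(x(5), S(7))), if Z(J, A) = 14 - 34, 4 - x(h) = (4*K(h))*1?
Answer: I*√182 ≈ 13.491*I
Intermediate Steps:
x(h) = 16 (x(h) = 4 - 4*(-3) = 4 - (-12) = 4 - 1*(-12) = 4 + 12 = 16)
S(y) = √y/5 (S(y) = √(y + 0)/5 = √y/5)
Z(J, A) = -20
√(-162 + Z(x(5), S(7))) = √(-162 - 20) = √(-182) = I*√182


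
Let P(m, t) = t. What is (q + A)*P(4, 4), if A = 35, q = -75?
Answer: -160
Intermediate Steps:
(q + A)*P(4, 4) = (-75 + 35)*4 = -40*4 = -160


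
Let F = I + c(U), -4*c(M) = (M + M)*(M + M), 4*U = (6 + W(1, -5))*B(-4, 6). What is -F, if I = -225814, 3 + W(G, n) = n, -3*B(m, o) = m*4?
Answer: 2032390/9 ≈ 2.2582e+5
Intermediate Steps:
B(m, o) = -4*m/3 (B(m, o) = -m*4/3 = -4*m/3)
W(G, n) = -3 + n
U = -8/3 (U = ((6 + (-3 - 5))*(-4/3*(-4)))/4 = ((6 - 8)*(16/3))/4 = (-2*16/3)/4 = (¼)*(-32/3) = -8/3 ≈ -2.6667)
c(M) = -M² (c(M) = -(M + M)*(M + M)/4 = -2*M*2*M/4 = -M²)
F = -2032390/9 (F = -225814 - (-8/3)² = -225814 - 1*64/9 = -225814 - 64/9 = -2032390/9 ≈ -2.2582e+5)
-F = -1*(-2032390/9) = 2032390/9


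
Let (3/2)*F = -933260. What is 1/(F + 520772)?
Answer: -3/304204 ≈ -9.8618e-6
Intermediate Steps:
F = -1866520/3 (F = (⅔)*(-933260) = -1866520/3 ≈ -6.2217e+5)
1/(F + 520772) = 1/(-1866520/3 + 520772) = 1/(-304204/3) = -3/304204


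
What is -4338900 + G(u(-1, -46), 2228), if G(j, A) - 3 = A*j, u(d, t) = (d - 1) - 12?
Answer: -4370089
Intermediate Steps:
u(d, t) = -13 + d (u(d, t) = (-1 + d) - 12 = -13 + d)
G(j, A) = 3 + A*j
-4338900 + G(u(-1, -46), 2228) = -4338900 + (3 + 2228*(-13 - 1)) = -4338900 + (3 + 2228*(-14)) = -4338900 + (3 - 31192) = -4338900 - 31189 = -4370089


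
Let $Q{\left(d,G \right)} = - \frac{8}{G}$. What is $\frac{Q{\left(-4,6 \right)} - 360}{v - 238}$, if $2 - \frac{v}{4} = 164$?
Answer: $\frac{542}{1329} \approx 0.40783$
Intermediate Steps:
$v = -648$ ($v = 8 - 656 = -648$)
$\frac{Q{\left(-4,6 \right)} - 360}{v - 238} = \frac{- \frac{8}{6} - 360}{-648 - 238} = \frac{\left(-8\right) \frac{1}{6} - 360}{-886} = \left(- \frac{4}{3} - 360\right) \left(- \frac{1}{886}\right) = \left(- \frac{1084}{3}\right) \left(- \frac{1}{886}\right) = \frac{542}{1329}$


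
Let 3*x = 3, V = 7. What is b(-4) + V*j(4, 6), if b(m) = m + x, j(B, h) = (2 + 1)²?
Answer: 60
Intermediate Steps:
x = 1 (x = (⅓)*3 = 1)
j(B, h) = 9 (j(B, h) = 3² = 9)
b(m) = 1 + m (b(m) = m + 1 = 1 + m)
b(-4) + V*j(4, 6) = (1 - 4) + 7*9 = -3 + 63 = 60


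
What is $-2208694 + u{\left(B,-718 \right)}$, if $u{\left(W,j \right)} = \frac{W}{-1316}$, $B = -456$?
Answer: $- \frac{726660212}{329} \approx -2.2087 \cdot 10^{6}$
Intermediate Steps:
$u{\left(W,j \right)} = - \frac{W}{1316}$ ($u{\left(W,j \right)} = W \left(- \frac{1}{1316}\right) = - \frac{W}{1316}$)
$-2208694 + u{\left(B,-718 \right)} = -2208694 - - \frac{114}{329} = -2208694 + \frac{114}{329} = - \frac{726660212}{329}$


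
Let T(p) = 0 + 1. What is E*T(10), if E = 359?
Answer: 359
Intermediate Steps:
T(p) = 1
E*T(10) = 359*1 = 359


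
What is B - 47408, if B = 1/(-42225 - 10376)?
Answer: -2493708209/52601 ≈ -47408.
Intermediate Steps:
B = -1/52601 (B = 1/(-52601) = -1/52601 ≈ -1.9011e-5)
B - 47408 = -1/52601 - 47408 = -2493708209/52601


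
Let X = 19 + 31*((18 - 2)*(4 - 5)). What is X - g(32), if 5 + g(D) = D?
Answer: -504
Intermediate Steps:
g(D) = -5 + D
X = -477 (X = 19 + 31*(16*(-1)) = 19 + 31*(-16) = 19 - 496 = -477)
X - g(32) = -477 - (-5 + 32) = -477 - 1*27 = -477 - 27 = -504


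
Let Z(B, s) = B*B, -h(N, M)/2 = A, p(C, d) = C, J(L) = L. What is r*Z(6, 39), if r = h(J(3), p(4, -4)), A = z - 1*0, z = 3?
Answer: -216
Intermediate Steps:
A = 3 (A = 3 - 1*0 = 3 + 0 = 3)
h(N, M) = -6 (h(N, M) = -2*3 = -6)
r = -6
Z(B, s) = B²
r*Z(6, 39) = -6*6² = -6*36 = -216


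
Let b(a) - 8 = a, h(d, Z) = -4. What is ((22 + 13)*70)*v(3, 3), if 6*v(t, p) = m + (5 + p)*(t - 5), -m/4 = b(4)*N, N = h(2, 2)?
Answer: 215600/3 ≈ 71867.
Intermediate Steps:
b(a) = 8 + a
N = -4
m = 192 (m = -4*(8 + 4)*(-4) = -48*(-4) = -4*(-48) = 192)
v(t, p) = 32 + (-5 + t)*(5 + p)/6 (v(t, p) = (192 + (5 + p)*(t - 5))/6 = (192 + (5 + p)*(-5 + t))/6 = (192 + (-5 + t)*(5 + p))/6 = 32 + (-5 + t)*(5 + p)/6)
((22 + 13)*70)*v(3, 3) = ((22 + 13)*70)*(167/6 - ⅚*3 + (⅚)*3 + (⅙)*3*3) = (35*70)*(167/6 - 5/2 + 5/2 + 3/2) = 2450*(88/3) = 215600/3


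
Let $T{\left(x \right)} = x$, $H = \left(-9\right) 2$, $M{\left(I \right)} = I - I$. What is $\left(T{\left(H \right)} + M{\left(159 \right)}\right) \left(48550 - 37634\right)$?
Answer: $-196488$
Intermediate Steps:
$M{\left(I \right)} = 0$
$H = -18$
$\left(T{\left(H \right)} + M{\left(159 \right)}\right) \left(48550 - 37634\right) = \left(-18 + 0\right) \left(48550 - 37634\right) = \left(-18\right) 10916 = -196488$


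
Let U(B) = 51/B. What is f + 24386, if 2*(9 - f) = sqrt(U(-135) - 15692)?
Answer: 24395 - I*sqrt(3530785)/30 ≈ 24395.0 - 62.635*I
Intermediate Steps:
f = 9 - I*sqrt(3530785)/30 (f = 9 - sqrt(51/(-135) - 15692)/2 = 9 - sqrt(51*(-1/135) - 15692)/2 = 9 - sqrt(-17/45 - 15692)/2 = 9 - I*sqrt(3530785)/30 ≈ 9.0 - 62.635*I)
f + 24386 = (9 - I*sqrt(3530785)/30) + 24386 = 24395 - I*sqrt(3530785)/30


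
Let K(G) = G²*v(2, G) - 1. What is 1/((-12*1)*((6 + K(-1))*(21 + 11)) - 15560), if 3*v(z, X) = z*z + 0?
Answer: -1/17992 ≈ -5.5580e-5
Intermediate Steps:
v(z, X) = z²/3 (v(z, X) = (z*z + 0)/3 = (z² + 0)/3 = z²/3)
K(G) = -1 + 4*G²/3 (K(G) = G²*((⅓)*2²) - 1 = G²*((⅓)*4) - 1 = G²*(4/3) - 1 = 4*G²/3 - 1 = -1 + 4*G²/3)
1/((-12*1)*((6 + K(-1))*(21 + 11)) - 15560) = 1/((-12*1)*((6 + (-1 + (4/3)*(-1)²))*(21 + 11)) - 15560) = 1/(-12*(6 + (-1 + (4/3)*1))*32 - 15560) = 1/(-12*(6 + (-1 + 4/3))*32 - 15560) = 1/(-12*(6 + ⅓)*32 - 15560) = 1/(-76*32 - 15560) = 1/(-12*608/3 - 15560) = 1/(-2432 - 15560) = 1/(-17992) = -1/17992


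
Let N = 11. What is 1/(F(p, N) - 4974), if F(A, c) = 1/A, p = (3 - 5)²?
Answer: -4/19895 ≈ -0.00020106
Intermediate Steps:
p = 4 (p = (-2)² = 4)
1/(F(p, N) - 4974) = 1/(1/4 - 4974) = 1/(¼ - 4974) = 1/(-19895/4) = -4/19895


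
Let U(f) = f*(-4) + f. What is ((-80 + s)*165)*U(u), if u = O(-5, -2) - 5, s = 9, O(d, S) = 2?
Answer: -105435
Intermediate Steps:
u = -3 (u = 2 - 5 = -3)
U(f) = -3*f (U(f) = -4*f + f = -3*f)
((-80 + s)*165)*U(u) = ((-80 + 9)*165)*(-3*(-3)) = -71*165*9 = -11715*9 = -105435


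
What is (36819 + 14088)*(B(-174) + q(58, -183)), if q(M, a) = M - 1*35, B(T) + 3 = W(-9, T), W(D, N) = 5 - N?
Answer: 10130493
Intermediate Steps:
B(T) = 2 - T (B(T) = -3 + (5 - T) = 2 - T)
q(M, a) = -35 + M (q(M, a) = M - 35 = -35 + M)
(36819 + 14088)*(B(-174) + q(58, -183)) = (36819 + 14088)*((2 - 1*(-174)) + (-35 + 58)) = 50907*((2 + 174) + 23) = 50907*(176 + 23) = 50907*199 = 10130493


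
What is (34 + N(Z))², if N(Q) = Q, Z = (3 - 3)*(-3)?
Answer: 1156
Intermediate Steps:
Z = 0 (Z = 0*(-3) = 0)
(34 + N(Z))² = (34 + 0)² = 34² = 1156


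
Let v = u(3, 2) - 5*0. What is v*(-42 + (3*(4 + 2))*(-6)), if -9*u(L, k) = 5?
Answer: 250/3 ≈ 83.333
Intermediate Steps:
u(L, k) = -5/9 (u(L, k) = -⅑*5 = -5/9)
v = -5/9 (v = -5/9 - 5*0 = -5/9 + 0 = -5/9 ≈ -0.55556)
v*(-42 + (3*(4 + 2))*(-6)) = -5*(-42 + (3*(4 + 2))*(-6))/9 = -5*(-42 + (3*6)*(-6))/9 = -5*(-42 + 18*(-6))/9 = -5*(-42 - 108)/9 = -5/9*(-150) = 250/3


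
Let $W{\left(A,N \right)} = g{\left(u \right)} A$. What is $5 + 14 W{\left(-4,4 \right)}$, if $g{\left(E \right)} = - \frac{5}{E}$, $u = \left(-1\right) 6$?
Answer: $- \frac{125}{3} \approx -41.667$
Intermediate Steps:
$u = -6$
$W{\left(A,N \right)} = \frac{5 A}{6}$ ($W{\left(A,N \right)} = - \frac{5}{-6} A = \left(-5\right) \left(- \frac{1}{6}\right) A = \frac{5 A}{6}$)
$5 + 14 W{\left(-4,4 \right)} = 5 + 14 \cdot \frac{5}{6} \left(-4\right) = 5 + 14 \left(- \frac{10}{3}\right) = 5 - \frac{140}{3} = - \frac{125}{3}$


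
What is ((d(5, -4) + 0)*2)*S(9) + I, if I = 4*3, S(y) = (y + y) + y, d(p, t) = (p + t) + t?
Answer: -150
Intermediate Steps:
d(p, t) = p + 2*t
S(y) = 3*y (S(y) = 2*y + y = 3*y)
I = 12
((d(5, -4) + 0)*2)*S(9) + I = (((5 + 2*(-4)) + 0)*2)*(3*9) + 12 = (((5 - 8) + 0)*2)*27 + 12 = ((-3 + 0)*2)*27 + 12 = -3*2*27 + 12 = -6*27 + 12 = -162 + 12 = -150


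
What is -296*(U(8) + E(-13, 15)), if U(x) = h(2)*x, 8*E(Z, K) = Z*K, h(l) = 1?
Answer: 4847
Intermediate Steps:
E(Z, K) = K*Z/8 (E(Z, K) = (Z*K)/8 = (K*Z)/8 = K*Z/8)
U(x) = x (U(x) = 1*x = x)
-296*(U(8) + E(-13, 15)) = -296*(8 + (⅛)*15*(-13)) = -296*(8 - 195/8) = -296*(-131/8) = 4847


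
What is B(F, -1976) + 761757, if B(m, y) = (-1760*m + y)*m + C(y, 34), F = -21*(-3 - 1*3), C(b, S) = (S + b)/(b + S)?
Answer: -27428978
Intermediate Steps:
C(b, S) = 1 (C(b, S) = (S + b)/(S + b) = 1)
F = 126 (F = -21*(-3 - 3) = -21*(-6) = 126)
B(m, y) = 1 + m*(y - 1760*m) (B(m, y) = (-1760*m + y)*m + 1 = (y - 1760*m)*m + 1 = m*(y - 1760*m) + 1 = 1 + m*(y - 1760*m))
B(F, -1976) + 761757 = (1 - 1760*126² + 126*(-1976)) + 761757 = (1 - 1760*15876 - 248976) + 761757 = (1 - 27941760 - 248976) + 761757 = -28190735 + 761757 = -27428978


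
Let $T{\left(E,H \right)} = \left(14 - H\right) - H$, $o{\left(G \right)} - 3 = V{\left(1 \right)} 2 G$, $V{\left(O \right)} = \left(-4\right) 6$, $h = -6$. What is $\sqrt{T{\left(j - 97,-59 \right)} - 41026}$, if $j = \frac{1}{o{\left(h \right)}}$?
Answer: $i \sqrt{40894} \approx 202.22 i$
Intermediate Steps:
$V{\left(O \right)} = -24$
$o{\left(G \right)} = 3 - 48 G$ ($o{\left(G \right)} = 3 + \left(-24\right) 2 G = 3 - 48 G$)
$j = \frac{1}{291}$ ($j = \frac{1}{3 - -288} = \frac{1}{3 + 288} = \frac{1}{291} \approx 0.0034364$)
$T{\left(E,H \right)} = 14 - 2 H$
$\sqrt{T{\left(j - 97,-59 \right)} - 41026} = \sqrt{\left(14 - -118\right) - 41026} = \sqrt{\left(14 + 118\right) - 41026} = \sqrt{132 - 41026} = \sqrt{-40894} = i \sqrt{40894}$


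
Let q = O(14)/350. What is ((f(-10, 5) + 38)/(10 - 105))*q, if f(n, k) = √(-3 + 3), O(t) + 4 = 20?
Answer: -16/875 ≈ -0.018286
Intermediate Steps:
O(t) = 16 (O(t) = -4 + 20 = 16)
f(n, k) = 0 (f(n, k) = √0 = 0)
q = 8/175 (q = 16/350 = 16*(1/350) = 8/175 ≈ 0.045714)
((f(-10, 5) + 38)/(10 - 105))*q = ((0 + 38)/(10 - 105))*(8/175) = (38/(-95))*(8/175) = (38*(-1/95))*(8/175) = -⅖*8/175 = -16/875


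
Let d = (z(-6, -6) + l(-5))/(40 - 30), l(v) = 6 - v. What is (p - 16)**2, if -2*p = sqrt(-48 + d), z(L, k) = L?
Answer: (64 + I*sqrt(190))**2/16 ≈ 244.13 + 110.27*I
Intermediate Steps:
d = 1/2 (d = (-6 + (6 - 1*(-5)))/(40 - 30) = (-6 + (6 + 5))/10 = (-6 + 11)*(1/10) = 5*(1/10) = 1/2 ≈ 0.50000)
p = -I*sqrt(190)/4 (p = -sqrt(-48 + 1/2)/2 = -I*sqrt(190)/4 ≈ -3.446*I)
(p - 16)**2 = (-I*sqrt(190)/4 - 16)**2 = (-16 - I*sqrt(190)/4)**2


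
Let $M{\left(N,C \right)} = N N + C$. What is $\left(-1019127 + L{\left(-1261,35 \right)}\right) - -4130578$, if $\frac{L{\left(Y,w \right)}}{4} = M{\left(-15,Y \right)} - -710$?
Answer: $3110147$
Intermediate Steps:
$M{\left(N,C \right)} = C + N^{2}$ ($M{\left(N,C \right)} = N^{2} + C = C + N^{2}$)
$L{\left(Y,w \right)} = 3740 + 4 Y$ ($L{\left(Y,w \right)} = 4 \left(\left(Y + \left(-15\right)^{2}\right) - -710\right) = 4 \left(\left(Y + 225\right) + 710\right) = 4 \left(\left(225 + Y\right) + 710\right) = 4 \left(935 + Y\right) = 3740 + 4 Y$)
$\left(-1019127 + L{\left(-1261,35 \right)}\right) - -4130578 = \left(-1019127 + \left(3740 + 4 \left(-1261\right)\right)\right) - -4130578 = \left(-1019127 + \left(3740 - 5044\right)\right) + 4130578 = \left(-1019127 - 1304\right) + 4130578 = -1020431 + 4130578 = 3110147$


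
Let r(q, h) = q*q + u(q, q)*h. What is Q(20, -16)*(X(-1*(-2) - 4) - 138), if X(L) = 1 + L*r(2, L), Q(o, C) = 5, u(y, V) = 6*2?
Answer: -485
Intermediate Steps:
u(y, V) = 12
r(q, h) = q**2 + 12*h (r(q, h) = q*q + 12*h = q**2 + 12*h)
X(L) = 1 + L*(4 + 12*L) (X(L) = 1 + L*(2**2 + 12*L) = 1 + L*(4 + 12*L))
Q(20, -16)*(X(-1*(-2) - 4) - 138) = 5*((1 + 4*(-1*(-2) - 4)*(1 + 3*(-1*(-2) - 4))) - 138) = 5*((1 + 4*(2 - 4)*(1 + 3*(2 - 4))) - 138) = 5*((1 + 4*(-2)*(1 + 3*(-2))) - 138) = 5*((1 + 4*(-2)*(1 - 6)) - 138) = 5*((1 + 4*(-2)*(-5)) - 138) = 5*((1 + 40) - 138) = 5*(41 - 138) = 5*(-97) = -485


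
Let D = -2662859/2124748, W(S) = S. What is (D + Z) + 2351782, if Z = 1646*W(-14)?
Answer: 4947978745165/2124748 ≈ 2.3287e+6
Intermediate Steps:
Z = -23044 (Z = 1646*(-14) = -23044)
D = -2662859/2124748 (D = -2662859*1/2124748 = -2662859/2124748 ≈ -1.2533)
(D + Z) + 2351782 = (-2662859/2124748 - 23044) + 2351782 = -48965355771/2124748 + 2351782 = 4947978745165/2124748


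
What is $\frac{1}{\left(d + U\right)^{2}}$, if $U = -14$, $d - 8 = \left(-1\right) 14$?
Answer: $\frac{1}{400} \approx 0.0025$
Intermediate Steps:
$d = -6$ ($d = 8 - 14 = -6$)
$\frac{1}{\left(d + U\right)^{2}} = \frac{1}{\left(-6 - 14\right)^{2}} = \frac{1}{\left(-20\right)^{2}} = \frac{1}{400}$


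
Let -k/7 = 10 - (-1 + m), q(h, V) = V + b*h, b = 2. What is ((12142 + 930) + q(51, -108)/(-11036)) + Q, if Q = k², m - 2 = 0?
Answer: 94032241/5518 ≈ 17041.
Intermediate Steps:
m = 2 (m = 2 + 0 = 2)
q(h, V) = V + 2*h
k = -63 (k = -7*(10 - (-1 + 2)) = -7*(10 - 1*1) = -7*(10 - 1) = -7*9 = -63)
Q = 3969 (Q = (-63)² = 3969)
((12142 + 930) + q(51, -108)/(-11036)) + Q = ((12142 + 930) + (-108 + 2*51)/(-11036)) + 3969 = (13072 + (-108 + 102)*(-1/11036)) + 3969 = (13072 - 6*(-1/11036)) + 3969 = (13072 + 3/5518) + 3969 = 72131299/5518 + 3969 = 94032241/5518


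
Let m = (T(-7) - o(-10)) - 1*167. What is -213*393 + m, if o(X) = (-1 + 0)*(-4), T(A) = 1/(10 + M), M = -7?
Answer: -251639/3 ≈ -83880.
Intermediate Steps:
T(A) = ⅓ (T(A) = 1/(10 - 7) = 1/3 = ⅓)
o(X) = 4 (o(X) = -1*(-4) = 4)
m = -512/3 (m = (⅓ - 1*4) - 1*167 = (⅓ - 4) - 167 = -11/3 - 167 = -512/3 ≈ -170.67)
-213*393 + m = -213*393 - 512/3 = -83709 - 512/3 = -251639/3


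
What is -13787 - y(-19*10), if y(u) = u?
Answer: -13597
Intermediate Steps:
-13787 - y(-19*10) = -13787 - (-19)*10 = -13787 - 1*(-190) = -13787 + 190 = -13597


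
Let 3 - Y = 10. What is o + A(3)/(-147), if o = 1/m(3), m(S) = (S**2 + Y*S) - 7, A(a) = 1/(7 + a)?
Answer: -1489/27930 ≈ -0.053312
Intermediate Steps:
Y = -7 (Y = 3 - 1*10 = 3 - 10 = -7)
m(S) = -7 + S**2 - 7*S (m(S) = (S**2 - 7*S) - 7 = -7 + S**2 - 7*S)
o = -1/19 (o = 1/(-7 + 3**2 - 7*3) = 1/(-7 + 9 - 21) = 1/(-19) = -1/19 ≈ -0.052632)
o + A(3)/(-147) = -1/19 + 1/((-147)*(7 + 3)) = -1/19 - 1/147/10 = -1/19 - 1/147*1/10 = -1/19 - 1/1470 = -1489/27930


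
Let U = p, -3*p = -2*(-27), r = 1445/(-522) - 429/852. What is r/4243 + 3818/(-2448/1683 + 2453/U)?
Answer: -237763439071271/8576951267772 ≈ -27.721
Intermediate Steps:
r = -242513/74124 (r = 1445*(-1/522) - 429*1/852 = -1445/522 - 143/284 = -242513/74124 ≈ -3.2717)
p = -18 (p = -(-2)*(-27)/3 = -⅓*54 = -18)
U = -18
r/4243 + 3818/(-2448/1683 + 2453/U) = -242513/74124/4243 + 3818/(-2448/1683 + 2453/(-18)) = -242513/74124*1/4243 + 3818/(-2448*1/1683 + 2453*(-1/18)) = -242513/314508132 + 3818/(-16/11 - 2453/18) = -242513/314508132 + 3818/(-27271/198) = -242513/314508132 + 3818*(-198/27271) = -242513/314508132 - 755964/27271 = -237763439071271/8576951267772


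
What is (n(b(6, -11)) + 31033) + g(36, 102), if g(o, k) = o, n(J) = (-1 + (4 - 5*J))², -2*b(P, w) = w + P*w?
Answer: 267917/4 ≈ 66979.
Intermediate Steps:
b(P, w) = -w/2 - P*w/2 (b(P, w) = -(w + P*w)/2 = -w/2 - P*w/2)
n(J) = (3 - 5*J)²
(n(b(6, -11)) + 31033) + g(36, 102) = ((-3 + 5*(-½*(-11)*(1 + 6)))² + 31033) + 36 = ((-3 + 5*(-½*(-11)*7))² + 31033) + 36 = ((-3 + 5*(77/2))² + 31033) + 36 = ((-3 + 385/2)² + 31033) + 36 = ((379/2)² + 31033) + 36 = (143641/4 + 31033) + 36 = 267773/4 + 36 = 267917/4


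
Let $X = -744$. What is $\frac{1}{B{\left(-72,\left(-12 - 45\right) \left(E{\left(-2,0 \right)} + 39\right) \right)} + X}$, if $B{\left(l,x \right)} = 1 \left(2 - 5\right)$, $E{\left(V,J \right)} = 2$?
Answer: $- \frac{1}{747} \approx -0.0013387$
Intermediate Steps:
$B{\left(l,x \right)} = -3$ ($B{\left(l,x \right)} = 1 \left(-3\right) = -3$)
$\frac{1}{B{\left(-72,\left(-12 - 45\right) \left(E{\left(-2,0 \right)} + 39\right) \right)} + X} = \frac{1}{-3 - 744} = \frac{1}{-747} = - \frac{1}{747}$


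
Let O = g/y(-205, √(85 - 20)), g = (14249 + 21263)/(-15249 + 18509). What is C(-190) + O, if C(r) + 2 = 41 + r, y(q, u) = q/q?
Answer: -114187/815 ≈ -140.11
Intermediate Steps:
y(q, u) = 1
g = 8878/815 (g = 35512/3260 = 35512*(1/3260) = 8878/815 ≈ 10.893)
O = 8878/815 (O = (8878/815)/1 = (8878/815)*1 = 8878/815 ≈ 10.893)
C(r) = 39 + r (C(r) = -2 + (41 + r) = 39 + r)
C(-190) + O = (39 - 190) + 8878/815 = -151 + 8878/815 = -114187/815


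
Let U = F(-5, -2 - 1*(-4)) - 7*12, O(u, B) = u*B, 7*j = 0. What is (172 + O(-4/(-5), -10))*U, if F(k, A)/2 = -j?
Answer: -13776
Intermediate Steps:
j = 0 (j = (⅐)*0 = 0)
F(k, A) = 0 (F(k, A) = 2*(-1*0) = 2*0 = 0)
O(u, B) = B*u
U = -84 (U = 0 - 7*12 = 0 - 84 = -84)
(172 + O(-4/(-5), -10))*U = (172 - (-40)/(-5))*(-84) = (172 - (-40)*(-1)/5)*(-84) = (172 - 10*⅘)*(-84) = (172 - 8)*(-84) = 164*(-84) = -13776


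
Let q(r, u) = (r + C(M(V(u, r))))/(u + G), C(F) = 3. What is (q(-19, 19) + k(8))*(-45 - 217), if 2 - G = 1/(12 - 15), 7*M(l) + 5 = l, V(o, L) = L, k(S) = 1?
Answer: -131/2 ≈ -65.500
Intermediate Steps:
M(l) = -5/7 + l/7
G = 7/3 (G = 2 - 1/(12 - 15) = 2 - 1/(-3) = 2 - 1*(-1/3) = 2 + 1/3 = 7/3 ≈ 2.3333)
q(r, u) = (3 + r)/(7/3 + u) (q(r, u) = (r + 3)/(u + 7/3) = (3 + r)/(7/3 + u))
(q(-19, 19) + k(8))*(-45 - 217) = (3*(3 - 19)/(7 + 3*19) + 1)*(-45 - 217) = (3*(-16)/(7 + 57) + 1)*(-262) = (3*(-16)/64 + 1)*(-262) = (3*(1/64)*(-16) + 1)*(-262) = (-3/4 + 1)*(-262) = (1/4)*(-262) = -131/2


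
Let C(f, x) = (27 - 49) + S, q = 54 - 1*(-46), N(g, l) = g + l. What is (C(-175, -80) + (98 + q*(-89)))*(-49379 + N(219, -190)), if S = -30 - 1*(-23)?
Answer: 435809850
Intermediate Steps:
q = 100 (q = 54 + 46 = 100)
S = -7 (S = -30 + 23 = -7)
C(f, x) = -29 (C(f, x) = (27 - 49) - 7 = -22 - 7 = -29)
(C(-175, -80) + (98 + q*(-89)))*(-49379 + N(219, -190)) = (-29 + (98 + 100*(-89)))*(-49379 + (219 - 190)) = (-29 + (98 - 8900))*(-49379 + 29) = (-29 - 8802)*(-49350) = -8831*(-49350) = 435809850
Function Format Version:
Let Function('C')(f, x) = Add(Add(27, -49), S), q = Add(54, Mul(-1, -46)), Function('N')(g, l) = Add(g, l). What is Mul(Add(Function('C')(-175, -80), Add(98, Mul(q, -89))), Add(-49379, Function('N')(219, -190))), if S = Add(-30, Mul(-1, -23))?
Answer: 435809850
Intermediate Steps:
q = 100 (q = Add(54, 46) = 100)
S = -7 (S = Add(-30, 23) = -7)
Function('C')(f, x) = -29 (Function('C')(f, x) = Add(Add(27, -49), -7) = Add(-22, -7) = -29)
Mul(Add(Function('C')(-175, -80), Add(98, Mul(q, -89))), Add(-49379, Function('N')(219, -190))) = Mul(Add(-29, Add(98, Mul(100, -89))), Add(-49379, Add(219, -190))) = Mul(Add(-29, Add(98, -8900)), Add(-49379, 29)) = Mul(Add(-29, -8802), -49350) = Mul(-8831, -49350) = 435809850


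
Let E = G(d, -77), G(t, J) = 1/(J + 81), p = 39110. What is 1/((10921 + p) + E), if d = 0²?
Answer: 4/200125 ≈ 1.9988e-5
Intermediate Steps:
d = 0
G(t, J) = 1/(81 + J)
E = ¼ (E = 1/(81 - 77) = 1/4 = ¼ ≈ 0.25000)
1/((10921 + p) + E) = 1/((10921 + 39110) + ¼) = 1/(50031 + ¼) = 1/(200125/4) = 4/200125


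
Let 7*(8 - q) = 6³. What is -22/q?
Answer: 77/80 ≈ 0.96250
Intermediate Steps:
q = -160/7 (q = 8 - ⅐*6³ = 8 - ⅐*216 = 8 - 216/7 = -160/7 ≈ -22.857)
-22/q = -22/(-160/7) = -22*(-7/160) = 77/80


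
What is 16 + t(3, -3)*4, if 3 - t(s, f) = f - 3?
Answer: 52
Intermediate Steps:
t(s, f) = 6 - f (t(s, f) = 3 - (f - 3) = 3 - (-3 + f) = 3 + (3 - f) = 6 - f)
16 + t(3, -3)*4 = 16 + (6 - 1*(-3))*4 = 16 + (6 + 3)*4 = 16 + 9*4 = 16 + 36 = 52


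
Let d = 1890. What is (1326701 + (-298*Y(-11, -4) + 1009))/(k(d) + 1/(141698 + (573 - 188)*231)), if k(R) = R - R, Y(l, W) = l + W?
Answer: 307244669940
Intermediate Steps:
Y(l, W) = W + l
k(R) = 0
(1326701 + (-298*Y(-11, -4) + 1009))/(k(d) + 1/(141698 + (573 - 188)*231)) = (1326701 + (-298*(-4 - 11) + 1009))/(0 + 1/(141698 + (573 - 188)*231)) = (1326701 + (-298*(-15) + 1009))/(0 + 1/(141698 + 385*231)) = (1326701 + (4470 + 1009))/(0 + 1/(141698 + 88935)) = (1326701 + 5479)/(0 + 1/230633) = 1332180/(0 + 1/230633) = 1332180/(1/230633) = 1332180*230633 = 307244669940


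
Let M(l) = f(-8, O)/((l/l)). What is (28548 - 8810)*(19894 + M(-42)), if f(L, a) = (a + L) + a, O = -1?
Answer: 392470392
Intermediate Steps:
f(L, a) = L + 2*a (f(L, a) = (L + a) + a = L + 2*a)
M(l) = -10 (M(l) = (-8 + 2*(-1))/((l/l)) = (-8 - 2)/1 = -10*1 = -10)
(28548 - 8810)*(19894 + M(-42)) = (28548 - 8810)*(19894 - 10) = 19738*19884 = 392470392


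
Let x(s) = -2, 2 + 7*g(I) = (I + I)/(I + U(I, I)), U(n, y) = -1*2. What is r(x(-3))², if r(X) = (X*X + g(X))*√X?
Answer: -1458/49 ≈ -29.755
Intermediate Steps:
U(n, y) = -2
g(I) = -2/7 + 2*I/(7*(-2 + I)) (g(I) = -2/7 + ((I + I)/(I - 2))/7 = -2/7 + ((2*I)/(-2 + I))/7 = -2/7 + (2*I/(-2 + I))/7 = -2/7 + 2*I/(7*(-2 + I)))
r(X) = √X*(X² + 4/(7*(-2 + X))) (r(X) = (X*X + 4/(7*(-2 + X)))*√X = (X² + 4/(7*(-2 + X)))*√X = √X*(X² + 4/(7*(-2 + X))))
r(x(-3))² = (√(-2)*(4 + 7*(-2)²*(-2 - 2))/(7*(-2 - 2)))² = ((⅐)*(I*√2)*(4 + 7*4*(-4))/(-4))² = ((⅐)*(I*√2)*(-¼)*(4 - 112))² = ((⅐)*(I*√2)*(-¼)*(-108))² = (27*I*√2/7)² = -1458/49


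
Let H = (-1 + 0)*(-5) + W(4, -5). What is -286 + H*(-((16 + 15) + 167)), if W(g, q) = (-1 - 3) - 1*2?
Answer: -88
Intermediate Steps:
W(g, q) = -6 (W(g, q) = -4 - 2 = -6)
H = -1 (H = (-1 + 0)*(-5) - 6 = -1*(-5) - 6 = 5 - 6 = -1)
-286 + H*(-((16 + 15) + 167)) = -286 - (-1)*((16 + 15) + 167) = -286 - (-1)*(31 + 167) = -286 - (-1)*198 = -286 - 1*(-198) = -286 + 198 = -88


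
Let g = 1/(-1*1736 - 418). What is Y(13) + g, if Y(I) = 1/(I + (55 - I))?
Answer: 2099/118470 ≈ 0.017718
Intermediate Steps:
Y(I) = 1/55
g = -1/2154 (g = 1/(-1736 - 418) = 1/(-2154) = -1/2154 ≈ -0.00046425)
Y(13) + g = 1/55 - 1/2154 = 2099/118470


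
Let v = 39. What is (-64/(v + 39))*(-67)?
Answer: 2144/39 ≈ 54.974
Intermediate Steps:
(-64/(v + 39))*(-67) = (-64/(39 + 39))*(-67) = (-64/78)*(-67) = ((1/78)*(-64))*(-67) = -32/39*(-67) = 2144/39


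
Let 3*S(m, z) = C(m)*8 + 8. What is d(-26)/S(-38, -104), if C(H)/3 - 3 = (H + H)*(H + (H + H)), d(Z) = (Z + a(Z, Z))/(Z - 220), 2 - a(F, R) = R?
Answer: -1/8528656 ≈ -1.1725e-7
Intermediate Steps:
a(F, R) = 2 - R
d(Z) = 2/(-220 + Z) (d(Z) = (Z + (2 - Z))/(Z - 220) = 2/(-220 + Z))
C(H) = 9 + 18*H² (C(H) = 9 + 3*((H + H)*(H + (H + H))) = 9 + 3*((2*H)*(H + 2*H)) = 9 + 3*((2*H)*(3*H)) = 9 + 3*(6*H²) = 9 + 18*H²)
S(m, z) = 80/3 + 48*m² (S(m, z) = ((9 + 18*m²)*8 + 8)/3 = ((72 + 144*m²) + 8)/3 = (80 + 144*m²)/3 = 80/3 + 48*m²)
d(-26)/S(-38, -104) = (2/(-220 - 26))/(80/3 + 48*(-38)²) = (2/(-246))/(80/3 + 48*1444) = (2*(-1/246))/(80/3 + 69312) = -1/(123*208016/3) = -1/123*3/208016 = -1/8528656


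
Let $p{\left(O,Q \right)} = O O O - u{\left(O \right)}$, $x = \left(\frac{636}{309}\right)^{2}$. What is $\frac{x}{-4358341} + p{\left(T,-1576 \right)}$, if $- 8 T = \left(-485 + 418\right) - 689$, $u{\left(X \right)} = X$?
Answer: $\frac{312127787674540645}{369901117352} \approx 8.4381 \cdot 10^{5}$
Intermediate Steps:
$x = \frac{44944}{10609}$ ($x = \left(636 \cdot \frac{1}{309}\right)^{2} = \left(\frac{212}{103}\right)^{2} = \frac{44944}{10609} \approx 4.2364$)
$T = \frac{189}{2}$ ($T = - \frac{\left(-485 + 418\right) - 689}{8} = - \frac{-67 - 689}{8} = \left(- \frac{1}{8}\right) \left(-756\right) = \frac{189}{2} \approx 94.5$)
$p{\left(O,Q \right)} = O^{3} - O$ ($p{\left(O,Q \right)} = O O O - O = O^{2} O - O = O^{3} - O$)
$\frac{x}{-4358341} + p{\left(T,-1576 \right)} = \frac{44944}{10609 \left(-4358341\right)} + \left(\left(\frac{189}{2}\right)^{3} - \frac{189}{2}\right) = \frac{44944}{10609} \left(- \frac{1}{4358341}\right) + \left(\frac{6751269}{8} - \frac{189}{2}\right) = - \frac{44944}{46237639669} + \frac{6750513}{8} = \frac{312127787674540645}{369901117352}$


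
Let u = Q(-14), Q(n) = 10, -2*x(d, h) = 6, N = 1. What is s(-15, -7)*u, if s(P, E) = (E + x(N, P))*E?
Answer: 700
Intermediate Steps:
x(d, h) = -3 (x(d, h) = -½*6 = -3)
s(P, E) = E*(-3 + E) (s(P, E) = (E - 3)*E = (-3 + E)*E = E*(-3 + E))
u = 10
s(-15, -7)*u = -7*(-3 - 7)*10 = -7*(-10)*10 = 70*10 = 700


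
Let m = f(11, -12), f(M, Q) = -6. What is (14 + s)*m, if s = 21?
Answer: -210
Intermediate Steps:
m = -6
(14 + s)*m = (14 + 21)*(-6) = 35*(-6) = -210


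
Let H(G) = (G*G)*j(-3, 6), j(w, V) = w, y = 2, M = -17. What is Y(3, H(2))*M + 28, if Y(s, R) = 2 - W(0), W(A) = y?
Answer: 28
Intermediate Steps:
W(A) = 2
H(G) = -3*G**2 (H(G) = (G*G)*(-3) = G**2*(-3) = -3*G**2)
Y(s, R) = 0 (Y(s, R) = 2 - 1*2 = 2 - 2 = 0)
Y(3, H(2))*M + 28 = 0*(-17) + 28 = 0 + 28 = 28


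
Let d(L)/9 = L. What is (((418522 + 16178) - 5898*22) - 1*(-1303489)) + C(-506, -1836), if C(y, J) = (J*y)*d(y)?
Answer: -4229130431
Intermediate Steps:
d(L) = 9*L
C(y, J) = 9*J*y**2 (C(y, J) = (J*y)*(9*y) = 9*J*y**2)
(((418522 + 16178) - 5898*22) - 1*(-1303489)) + C(-506, -1836) = (((418522 + 16178) - 5898*22) - 1*(-1303489)) + 9*(-1836)*(-506)**2 = ((434700 - 129756) + 1303489) + 9*(-1836)*256036 = (304944 + 1303489) - 4230738864 = 1608433 - 4230738864 = -4229130431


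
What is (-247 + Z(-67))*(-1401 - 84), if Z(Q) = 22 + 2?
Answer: 331155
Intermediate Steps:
Z(Q) = 24
(-247 + Z(-67))*(-1401 - 84) = (-247 + 24)*(-1401 - 84) = -223*(-1485) = 331155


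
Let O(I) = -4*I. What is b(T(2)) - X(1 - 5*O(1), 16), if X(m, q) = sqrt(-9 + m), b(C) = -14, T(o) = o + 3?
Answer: -14 - 2*sqrt(3) ≈ -17.464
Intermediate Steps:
T(o) = 3 + o
b(T(2)) - X(1 - 5*O(1), 16) = -14 - sqrt(-9 + (1 - (-20))) = -14 - sqrt(-9 + (1 - 5*(-4))) = -14 - sqrt(-9 + (1 + 20)) = -14 - sqrt(-9 + 21) = -14 - sqrt(12) = -14 - 2*sqrt(3)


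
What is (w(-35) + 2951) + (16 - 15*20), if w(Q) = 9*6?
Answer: 2721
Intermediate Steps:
w(Q) = 54
(w(-35) + 2951) + (16 - 15*20) = (54 + 2951) + (16 - 15*20) = 3005 + (16 - 300) = 3005 - 284 = 2721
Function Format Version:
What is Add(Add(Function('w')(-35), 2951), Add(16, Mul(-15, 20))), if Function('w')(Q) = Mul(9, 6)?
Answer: 2721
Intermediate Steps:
Function('w')(Q) = 54
Add(Add(Function('w')(-35), 2951), Add(16, Mul(-15, 20))) = Add(Add(54, 2951), Add(16, Mul(-15, 20))) = Add(3005, Add(16, -300)) = Add(3005, -284) = 2721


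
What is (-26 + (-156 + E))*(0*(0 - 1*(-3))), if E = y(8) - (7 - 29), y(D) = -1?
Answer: 0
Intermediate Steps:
E = 21 (E = -1 - (7 - 29) = -1 - 1*(-22) = -1 + 22 = 21)
(-26 + (-156 + E))*(0*(0 - 1*(-3))) = (-26 + (-156 + 21))*(0*(0 - 1*(-3))) = (-26 - 135)*(0*(0 + 3)) = -0*3 = -161*0 = 0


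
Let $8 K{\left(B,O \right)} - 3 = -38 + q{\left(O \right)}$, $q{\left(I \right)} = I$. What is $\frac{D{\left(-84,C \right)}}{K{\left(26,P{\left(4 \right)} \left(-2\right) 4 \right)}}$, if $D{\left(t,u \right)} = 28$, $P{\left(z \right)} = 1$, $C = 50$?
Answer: $- \frac{224}{43} \approx -5.2093$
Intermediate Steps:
$K{\left(B,O \right)} = - \frac{35}{8} + \frac{O}{8}$ ($K{\left(B,O \right)} = \frac{3}{8} + \frac{-38 + O}{8} = \frac{3}{8} + \left(- \frac{19}{4} + \frac{O}{8}\right) = - \frac{35}{8} + \frac{O}{8}$)
$\frac{D{\left(-84,C \right)}}{K{\left(26,P{\left(4 \right)} \left(-2\right) 4 \right)}} = \frac{28}{- \frac{35}{8} + \frac{1 \left(-2\right) 4}{8}} = \frac{28}{- \frac{35}{8} + \frac{\left(-2\right) 4}{8}} = \frac{28}{- \frac{35}{8} + \frac{1}{8} \left(-8\right)} = \frac{28}{- \frac{35}{8} - 1} = \frac{28}{- \frac{43}{8}} = 28 \left(- \frac{8}{43}\right) = - \frac{224}{43}$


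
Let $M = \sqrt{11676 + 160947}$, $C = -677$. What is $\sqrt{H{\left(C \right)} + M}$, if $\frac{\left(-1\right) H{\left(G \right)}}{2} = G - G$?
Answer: $\sqrt[4]{172623} \approx 20.383$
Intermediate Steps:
$H{\left(G \right)} = 0$ ($H{\left(G \right)} = - 2 \left(G - G\right) = \left(-2\right) 0 = 0$)
$M = \sqrt{172623} \approx 415.48$
$\sqrt{H{\left(C \right)} + M} = \sqrt{0 + \sqrt{172623}} = \sqrt{\sqrt{172623}} = \sqrt[4]{172623}$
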